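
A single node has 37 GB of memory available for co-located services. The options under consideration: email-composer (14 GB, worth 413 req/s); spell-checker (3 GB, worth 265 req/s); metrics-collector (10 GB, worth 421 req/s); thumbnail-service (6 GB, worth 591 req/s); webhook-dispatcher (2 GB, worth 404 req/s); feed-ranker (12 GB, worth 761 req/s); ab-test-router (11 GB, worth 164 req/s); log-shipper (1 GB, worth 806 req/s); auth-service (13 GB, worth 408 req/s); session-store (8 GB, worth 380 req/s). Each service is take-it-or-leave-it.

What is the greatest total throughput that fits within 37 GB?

3248

Filling by ratio: spell-checker + thumbnail-service + webhook-dispatcher + feed-ranker + log-shipper + session-store for 3207, with 5 GB left unused.
Replace session-store with metrics-collector: the trade gains 41 net, giving 3248 at 34 GB.
The closest alternative, spell-checker + thumbnail-service + webhook-dispatcher + feed-ranker + log-shipper + auth-service, reaches only 3235.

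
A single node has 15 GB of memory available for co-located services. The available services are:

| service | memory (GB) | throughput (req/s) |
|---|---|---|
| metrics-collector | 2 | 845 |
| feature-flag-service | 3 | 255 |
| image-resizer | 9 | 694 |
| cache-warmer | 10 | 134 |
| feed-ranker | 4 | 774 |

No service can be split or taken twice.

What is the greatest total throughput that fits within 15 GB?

2313

The ratio heuristic lands on metrics-collector + feature-flag-service + feed-ranker (1874) but leaves 6 GB idle.
Replace feature-flag-service with image-resizer: the trade gains 439 net, giving 2313 at 15 GB.
Next best is metrics-collector + feature-flag-service + feed-ranker at 1874 (9 GB) — short by 439.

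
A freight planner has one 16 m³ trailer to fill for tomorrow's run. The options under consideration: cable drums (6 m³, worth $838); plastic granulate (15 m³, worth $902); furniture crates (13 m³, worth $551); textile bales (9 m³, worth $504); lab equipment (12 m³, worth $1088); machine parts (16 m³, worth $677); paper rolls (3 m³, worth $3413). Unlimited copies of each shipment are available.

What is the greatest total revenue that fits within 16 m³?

Density check — paper rolls 1137.67, cable drums 139.67, lab equipment 90.67 are the best per m³.
5×paper rolls uses 15 of the 16 m³ and totals 17065.

17065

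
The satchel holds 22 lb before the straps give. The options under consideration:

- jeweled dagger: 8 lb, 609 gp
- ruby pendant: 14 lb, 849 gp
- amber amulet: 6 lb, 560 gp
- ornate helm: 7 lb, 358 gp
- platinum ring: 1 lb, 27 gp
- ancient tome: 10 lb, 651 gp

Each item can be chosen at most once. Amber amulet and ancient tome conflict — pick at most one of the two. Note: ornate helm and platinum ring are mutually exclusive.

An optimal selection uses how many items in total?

3

Best achievable value is 1527.
jeweled dagger + amber amulet + ornate helm hits 1527 at 21 lb.
Any selection reaching 1527 contains exactly 3 items.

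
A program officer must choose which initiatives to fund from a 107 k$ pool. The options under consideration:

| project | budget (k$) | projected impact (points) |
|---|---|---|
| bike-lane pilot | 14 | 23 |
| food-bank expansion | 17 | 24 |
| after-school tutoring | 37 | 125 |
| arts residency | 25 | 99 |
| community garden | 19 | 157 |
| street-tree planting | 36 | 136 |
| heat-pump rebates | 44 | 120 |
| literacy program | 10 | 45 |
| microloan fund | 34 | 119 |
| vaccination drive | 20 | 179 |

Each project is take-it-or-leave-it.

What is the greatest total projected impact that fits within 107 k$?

571

Greedy by ratio would take bike-lane pilot + food-bank expansion + arts residency + community garden + literacy program + vaccination drive: 105 k$ used, total 527.
Dropping bike-lane pilot and food-bank expansion and literacy program frees 41 k$; slotting in street-tree planting (36 k$) lifts the total to 571 at 100 k$.
An exhaustive check of the 1024 subsets confirms 571.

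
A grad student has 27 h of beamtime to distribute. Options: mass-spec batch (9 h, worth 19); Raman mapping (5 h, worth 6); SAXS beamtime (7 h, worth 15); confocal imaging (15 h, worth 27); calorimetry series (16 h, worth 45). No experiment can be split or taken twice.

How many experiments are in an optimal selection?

2

Optimal total is 64.
One optimal bundle: mass-spec batch + calorimetry series (25 h).
Any selection reaching 64 contains exactly 2 experiments.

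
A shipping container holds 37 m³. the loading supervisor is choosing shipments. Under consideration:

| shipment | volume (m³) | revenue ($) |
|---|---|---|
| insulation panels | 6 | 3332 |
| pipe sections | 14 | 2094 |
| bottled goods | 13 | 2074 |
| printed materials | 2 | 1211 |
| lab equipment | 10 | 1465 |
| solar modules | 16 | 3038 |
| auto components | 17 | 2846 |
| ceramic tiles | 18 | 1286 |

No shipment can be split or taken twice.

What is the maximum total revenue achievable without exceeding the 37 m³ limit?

By revenue per m³: printed materials 605.50, insulation panels 555.33, solar modules 189.88 lead.
Best packing: insulation panels + bottled goods + printed materials + solar modules — 37 m³, 9655 total.
Runner-up insulation panels + printed materials + lab equipment + solar modules tops out at 9046.

9655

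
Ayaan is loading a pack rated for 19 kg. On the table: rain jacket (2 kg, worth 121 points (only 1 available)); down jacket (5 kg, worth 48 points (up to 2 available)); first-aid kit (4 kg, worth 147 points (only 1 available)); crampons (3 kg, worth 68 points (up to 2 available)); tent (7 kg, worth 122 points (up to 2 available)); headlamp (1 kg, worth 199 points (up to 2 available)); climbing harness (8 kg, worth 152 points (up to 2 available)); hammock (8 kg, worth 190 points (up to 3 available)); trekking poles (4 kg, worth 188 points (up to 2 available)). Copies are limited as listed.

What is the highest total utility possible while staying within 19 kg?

1110

Taking rain jacket + first-aid kit + crampons + 2×headlamp + 2×trekking poles: 19 kg used, 1110 in utility.
Every other selection either busts 19 kg or exceeds an availability limit or fails to beat 1110.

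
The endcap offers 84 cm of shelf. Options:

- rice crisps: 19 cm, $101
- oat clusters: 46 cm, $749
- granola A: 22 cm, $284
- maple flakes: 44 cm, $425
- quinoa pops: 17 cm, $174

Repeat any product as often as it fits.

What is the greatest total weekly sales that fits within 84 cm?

By weekly sales per cm: oat clusters 16.28, granola A 12.91, quinoa pops 10.24 lead.
Filling by ratio: oat clusters + granola A for 1033, with 16 cm left unused.
The 22 cm tied up in granola A is better spent on 2×quinoa pops — total rises to 1097 (80 cm).
Nothing else within 84 cm beats 1097.

1097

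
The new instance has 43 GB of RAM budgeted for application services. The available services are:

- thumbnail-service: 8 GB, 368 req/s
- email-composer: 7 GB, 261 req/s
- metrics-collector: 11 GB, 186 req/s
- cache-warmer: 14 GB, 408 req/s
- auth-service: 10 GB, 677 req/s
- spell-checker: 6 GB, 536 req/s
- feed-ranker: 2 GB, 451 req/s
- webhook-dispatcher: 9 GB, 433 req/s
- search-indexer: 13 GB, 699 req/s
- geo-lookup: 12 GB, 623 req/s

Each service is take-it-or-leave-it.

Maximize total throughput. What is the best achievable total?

2986

Ranking by ratio (throughput/GB): feed-ranker 225.50, spell-checker 89.33, auth-service 67.70, search-indexer 53.77.
Auth-service + spell-checker + feed-ranker + search-indexer + geo-lookup uses 43 of the 43 GB and totals 2986.
Next best is auth-service + spell-checker + feed-ranker + webhook-dispatcher + search-indexer at 2796 (40 GB) — short by 190.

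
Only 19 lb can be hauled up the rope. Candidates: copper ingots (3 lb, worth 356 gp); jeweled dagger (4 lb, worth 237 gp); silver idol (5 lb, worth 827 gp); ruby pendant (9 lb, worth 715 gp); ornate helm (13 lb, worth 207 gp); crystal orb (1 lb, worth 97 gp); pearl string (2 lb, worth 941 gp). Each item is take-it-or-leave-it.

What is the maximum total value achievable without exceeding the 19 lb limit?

Filling by ratio: copper ingots + jeweled dagger + silver idol + crystal orb + pearl string for 2458, with 4 lb left unused.
Replace jeweled dagger and crystal orb with ruby pendant: the trade gains 381 net, giving 2839 at 19 lb.
Nothing else within 19 lb beats 2839.

2839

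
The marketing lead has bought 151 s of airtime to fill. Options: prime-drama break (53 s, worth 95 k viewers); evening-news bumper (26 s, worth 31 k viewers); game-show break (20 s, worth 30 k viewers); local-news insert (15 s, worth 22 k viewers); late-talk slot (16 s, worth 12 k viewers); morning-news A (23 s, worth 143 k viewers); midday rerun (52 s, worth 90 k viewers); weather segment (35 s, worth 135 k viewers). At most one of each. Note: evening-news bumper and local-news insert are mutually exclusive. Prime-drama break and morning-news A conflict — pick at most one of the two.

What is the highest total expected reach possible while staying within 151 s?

Game-show break + local-news insert + morning-news A + midday rerun + weather segment uses 145 of the 151 s and totals 420.

420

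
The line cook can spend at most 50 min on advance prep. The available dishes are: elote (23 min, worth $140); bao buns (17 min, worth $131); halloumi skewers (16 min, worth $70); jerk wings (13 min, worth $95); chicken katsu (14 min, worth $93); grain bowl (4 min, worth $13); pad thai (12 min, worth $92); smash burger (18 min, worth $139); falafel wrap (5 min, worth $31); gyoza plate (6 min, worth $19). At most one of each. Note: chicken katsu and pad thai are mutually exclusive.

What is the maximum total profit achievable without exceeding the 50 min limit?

365

By profit per min: smash burger 7.72, bao buns 7.71, pad thai 7.67 lead.
The ratio heuristic lands on bao buns + pad thai + smash burger (362) but leaves 3 min idle.
Dropping pad thai frees 12 min; slotting in jerk wings (13 min) lifts the total to 365 at 48 min.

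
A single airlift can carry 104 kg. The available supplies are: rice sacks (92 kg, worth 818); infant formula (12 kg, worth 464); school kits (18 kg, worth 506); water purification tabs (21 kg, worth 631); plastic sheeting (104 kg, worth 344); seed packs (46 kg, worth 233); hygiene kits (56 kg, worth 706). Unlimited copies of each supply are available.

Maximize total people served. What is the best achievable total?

Filling by ratio: 8×infant formula for 3712, with 8 kg left unused.
Replace infant formula with school kits: the trade gains 42 net, giving 3754 at 102 kg.
The spare 2 kg is too small for any remaining supply, and no exchange beats 3754.

3754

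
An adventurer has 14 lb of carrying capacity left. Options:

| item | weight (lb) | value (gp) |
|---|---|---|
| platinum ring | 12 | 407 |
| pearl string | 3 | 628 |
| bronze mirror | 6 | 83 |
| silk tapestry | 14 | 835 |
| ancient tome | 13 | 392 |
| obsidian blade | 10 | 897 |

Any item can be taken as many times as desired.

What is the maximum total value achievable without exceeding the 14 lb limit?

Ranking by ratio (value/lb): pearl string 209.33, obsidian blade 89.70, silk tapestry 59.64.
Best packing: 4×pearl string — 12 lb, 2512 total.
Nothing else within 14 lb beats 2512.

2512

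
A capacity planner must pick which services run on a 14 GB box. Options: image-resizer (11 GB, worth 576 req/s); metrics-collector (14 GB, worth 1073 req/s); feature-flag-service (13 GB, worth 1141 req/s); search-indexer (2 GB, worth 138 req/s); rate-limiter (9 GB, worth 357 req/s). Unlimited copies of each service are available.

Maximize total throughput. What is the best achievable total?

1141

Ranking by ratio (throughput/GB): feature-flag-service 87.77, metrics-collector 76.64, search-indexer 69.00.
The ratio ordering already packs tightly: feature-flag-service, 13 GB, 1141.
No other feasible combination exceeds 1141.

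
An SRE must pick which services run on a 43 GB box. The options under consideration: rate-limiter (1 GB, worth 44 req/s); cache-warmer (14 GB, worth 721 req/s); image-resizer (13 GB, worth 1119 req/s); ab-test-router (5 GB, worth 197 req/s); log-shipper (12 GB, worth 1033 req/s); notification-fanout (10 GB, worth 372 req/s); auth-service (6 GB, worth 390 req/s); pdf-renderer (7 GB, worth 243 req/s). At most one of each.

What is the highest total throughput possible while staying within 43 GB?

Ranking by ratio (throughput/GB): log-shipper 86.08, image-resizer 86.08, auth-service 65.00.
The ratio heuristic lands on rate-limiter + image-resizer + ab-test-router + log-shipper + auth-service (2783) but leaves 6 GB idle.
Dropping rate-limiter frees 1 GB; slotting in pdf-renderer (7 GB) lifts the total to 2982 at 43 GB.
Runner-up rate-limiter + image-resizer + log-shipper + notification-fanout + auth-service tops out at 2958.

2982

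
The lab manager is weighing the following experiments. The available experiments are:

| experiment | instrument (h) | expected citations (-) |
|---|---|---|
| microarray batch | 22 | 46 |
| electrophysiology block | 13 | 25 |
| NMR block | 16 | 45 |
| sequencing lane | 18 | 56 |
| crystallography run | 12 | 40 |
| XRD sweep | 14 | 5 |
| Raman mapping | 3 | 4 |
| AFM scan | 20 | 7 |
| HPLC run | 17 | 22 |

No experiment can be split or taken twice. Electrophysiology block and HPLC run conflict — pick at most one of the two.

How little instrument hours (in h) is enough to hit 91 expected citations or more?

Minimise h subject to total expected citations ≥ 91.
sequencing lane + crystallography run: 96 expected citations at 30 h.
Below 30 h the best achievable stays under 91.

30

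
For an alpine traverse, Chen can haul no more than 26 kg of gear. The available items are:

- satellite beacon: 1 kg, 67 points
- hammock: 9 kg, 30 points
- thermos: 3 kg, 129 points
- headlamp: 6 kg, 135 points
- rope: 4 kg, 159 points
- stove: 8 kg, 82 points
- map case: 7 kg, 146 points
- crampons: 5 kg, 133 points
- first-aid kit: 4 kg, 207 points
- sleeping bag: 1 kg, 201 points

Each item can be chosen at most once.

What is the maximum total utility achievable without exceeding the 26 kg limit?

Ranking by ratio (utility/kg): sleeping bag 201.00, satellite beacon 67.00, first-aid kit 51.75, thermos 43.00.
Taking the top-ratio items first gives satellite beacon + thermos + headlamp + rope + crampons + first-aid kit + sleeping bag for 1031 (24 kg).
The 5 kg tied up in crampons is better spent on map case — total rises to 1044 (26 kg).
Runner-up satellite beacon + thermos + rope + map case + crampons + first-aid kit + sleeping bag tops out at 1042.

1044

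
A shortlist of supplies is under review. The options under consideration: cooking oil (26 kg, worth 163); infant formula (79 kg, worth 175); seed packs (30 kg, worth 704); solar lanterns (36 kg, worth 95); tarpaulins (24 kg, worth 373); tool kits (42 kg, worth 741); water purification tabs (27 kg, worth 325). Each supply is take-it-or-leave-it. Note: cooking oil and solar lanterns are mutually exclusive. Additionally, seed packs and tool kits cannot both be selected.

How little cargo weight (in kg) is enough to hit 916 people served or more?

54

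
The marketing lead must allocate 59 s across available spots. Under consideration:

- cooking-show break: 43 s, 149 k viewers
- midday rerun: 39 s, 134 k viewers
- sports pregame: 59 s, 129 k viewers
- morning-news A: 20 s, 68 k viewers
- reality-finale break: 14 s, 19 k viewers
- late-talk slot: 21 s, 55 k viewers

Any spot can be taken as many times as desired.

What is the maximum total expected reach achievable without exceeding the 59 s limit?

Density check — cooking-show break 3.47, midday rerun 3.44, morning-news A 3.40 are the best per s.
Greedy by ratio would take cooking-show break + reality-finale break: 57 s used, total 168.
Dropping cooking-show break and reality-finale break frees 57 s; slotting in midday rerun + morning-news A (59 s) lifts the total to 202 at 59 s.

202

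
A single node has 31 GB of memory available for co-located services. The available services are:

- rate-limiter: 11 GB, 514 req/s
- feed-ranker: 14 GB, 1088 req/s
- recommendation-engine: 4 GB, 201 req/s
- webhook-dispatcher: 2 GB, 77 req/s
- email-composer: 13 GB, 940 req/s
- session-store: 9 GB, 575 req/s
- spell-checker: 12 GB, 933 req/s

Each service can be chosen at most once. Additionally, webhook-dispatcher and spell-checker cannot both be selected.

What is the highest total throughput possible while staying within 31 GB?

2229

A density-first pass picks feed-ranker + recommendation-engine + spell-checker — 2222 at 30 GB.
The 12 GB tied up in spell-checker is better spent on email-composer — total rises to 2229 (31 GB).
Nothing else feasible within 31 GB beats 2229.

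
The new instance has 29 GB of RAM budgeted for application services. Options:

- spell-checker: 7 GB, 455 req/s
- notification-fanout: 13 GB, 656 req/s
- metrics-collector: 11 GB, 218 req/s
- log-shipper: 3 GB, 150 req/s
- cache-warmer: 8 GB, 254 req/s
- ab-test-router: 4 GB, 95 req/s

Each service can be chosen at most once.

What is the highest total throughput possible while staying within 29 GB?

Ranking by ratio (throughput/GB): spell-checker 65.00, notification-fanout 50.46, log-shipper 50.00.
Taking the top-ratio services first gives spell-checker + notification-fanout + log-shipper + ab-test-router for 1356 (27 GB).
Dropping log-shipper and ab-test-router frees 7 GB; slotting in cache-warmer (8 GB) lifts the total to 1365 at 28 GB.

1365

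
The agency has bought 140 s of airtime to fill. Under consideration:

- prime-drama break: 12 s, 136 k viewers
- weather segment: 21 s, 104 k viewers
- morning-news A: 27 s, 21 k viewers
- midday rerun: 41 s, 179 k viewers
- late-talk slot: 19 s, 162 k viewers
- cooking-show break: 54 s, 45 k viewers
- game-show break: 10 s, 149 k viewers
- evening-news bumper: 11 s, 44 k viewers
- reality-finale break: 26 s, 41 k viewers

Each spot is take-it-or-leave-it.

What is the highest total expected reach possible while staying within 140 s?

By expected reach per s: game-show break 14.90, prime-drama break 11.33, late-talk slot 8.53 lead.
Taking prime-drama break + weather segment + midday rerun + late-talk slot + game-show break + evening-news bumper + reality-finale break: 140 s used, 815 in expected reach.
Next best is prime-drama break + weather segment + midday rerun + late-talk slot + game-show break + evening-news bumper at 774 (114 s) — short by 41.

815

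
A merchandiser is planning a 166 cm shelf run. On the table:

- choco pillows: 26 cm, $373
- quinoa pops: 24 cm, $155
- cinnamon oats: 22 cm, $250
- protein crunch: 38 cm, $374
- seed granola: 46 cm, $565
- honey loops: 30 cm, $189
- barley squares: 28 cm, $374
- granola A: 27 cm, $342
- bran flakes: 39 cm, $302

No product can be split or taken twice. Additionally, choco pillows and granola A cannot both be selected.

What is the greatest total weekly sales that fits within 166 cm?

1936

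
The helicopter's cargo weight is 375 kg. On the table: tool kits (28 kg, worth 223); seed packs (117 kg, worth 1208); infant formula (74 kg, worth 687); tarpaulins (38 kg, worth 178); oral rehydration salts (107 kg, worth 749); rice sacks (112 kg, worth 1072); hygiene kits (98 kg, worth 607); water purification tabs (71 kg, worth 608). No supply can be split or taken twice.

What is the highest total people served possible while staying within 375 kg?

3575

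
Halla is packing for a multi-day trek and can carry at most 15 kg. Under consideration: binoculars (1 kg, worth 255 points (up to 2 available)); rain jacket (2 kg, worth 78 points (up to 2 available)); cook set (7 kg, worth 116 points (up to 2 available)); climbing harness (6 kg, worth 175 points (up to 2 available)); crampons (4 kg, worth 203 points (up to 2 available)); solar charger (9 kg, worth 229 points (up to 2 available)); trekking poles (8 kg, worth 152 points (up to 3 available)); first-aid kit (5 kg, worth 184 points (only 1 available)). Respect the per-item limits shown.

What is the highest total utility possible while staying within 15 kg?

By utility per kg: binoculars 255.00, crampons 50.75, rain jacket 39.00 lead.
Filling by ratio: 2×binoculars + 2×rain jacket + 2×crampons for 1072, with 1 kg left unused.
The 4 kg tied up in 2×rain jacket is better spent on first-aid kit — total rises to 1100 (15 kg).

1100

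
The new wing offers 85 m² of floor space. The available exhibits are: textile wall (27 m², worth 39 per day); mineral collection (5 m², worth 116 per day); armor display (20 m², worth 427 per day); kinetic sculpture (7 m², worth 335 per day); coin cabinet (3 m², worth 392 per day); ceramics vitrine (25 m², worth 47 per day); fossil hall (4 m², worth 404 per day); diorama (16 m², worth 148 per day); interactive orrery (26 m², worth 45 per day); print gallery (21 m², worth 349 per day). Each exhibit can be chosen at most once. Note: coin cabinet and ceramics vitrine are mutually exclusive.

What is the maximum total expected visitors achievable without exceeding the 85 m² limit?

2171

Best packing: mineral collection + armor display + kinetic sculpture + coin cabinet + fossil hall + diorama + print gallery — 76 m², 2171 total.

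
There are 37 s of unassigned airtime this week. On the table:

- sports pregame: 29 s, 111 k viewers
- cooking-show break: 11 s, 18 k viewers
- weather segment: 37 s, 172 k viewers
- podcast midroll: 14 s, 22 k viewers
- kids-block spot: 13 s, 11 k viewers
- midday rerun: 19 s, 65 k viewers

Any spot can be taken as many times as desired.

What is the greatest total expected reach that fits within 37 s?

172

Ranking by ratio (expected reach/s): weather segment 4.65, sports pregame 3.83, midday rerun 3.42.
Best packing: weather segment — 37 s, 172 total.
That's the maximum — no swap from here does better than 172.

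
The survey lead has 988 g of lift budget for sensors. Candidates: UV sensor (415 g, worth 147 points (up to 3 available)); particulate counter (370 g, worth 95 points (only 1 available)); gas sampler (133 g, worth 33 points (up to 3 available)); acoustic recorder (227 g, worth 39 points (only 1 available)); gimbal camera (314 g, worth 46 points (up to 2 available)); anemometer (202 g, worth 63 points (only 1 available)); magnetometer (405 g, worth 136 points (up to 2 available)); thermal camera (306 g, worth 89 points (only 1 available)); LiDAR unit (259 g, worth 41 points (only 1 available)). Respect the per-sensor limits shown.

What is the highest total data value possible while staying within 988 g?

327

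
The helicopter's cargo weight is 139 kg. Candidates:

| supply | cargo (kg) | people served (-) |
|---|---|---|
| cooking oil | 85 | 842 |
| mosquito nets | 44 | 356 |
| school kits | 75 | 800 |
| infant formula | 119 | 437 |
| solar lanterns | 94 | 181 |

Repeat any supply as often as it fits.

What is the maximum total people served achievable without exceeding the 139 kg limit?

1198

Greedy by ratio would take mosquito nets + school kits: 119 kg used, total 1156.
The 75 kg tied up in school kits is better spent on cooking oil — total rises to 1198 (129 kg).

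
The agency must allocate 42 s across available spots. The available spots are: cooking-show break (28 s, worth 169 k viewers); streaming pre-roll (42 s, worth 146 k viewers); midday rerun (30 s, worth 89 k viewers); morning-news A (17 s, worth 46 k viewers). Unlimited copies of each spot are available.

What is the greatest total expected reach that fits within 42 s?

169

The ratio ordering already packs tightly: cooking-show break, 28 s, 169.
Nothing else within 42 s beats 169.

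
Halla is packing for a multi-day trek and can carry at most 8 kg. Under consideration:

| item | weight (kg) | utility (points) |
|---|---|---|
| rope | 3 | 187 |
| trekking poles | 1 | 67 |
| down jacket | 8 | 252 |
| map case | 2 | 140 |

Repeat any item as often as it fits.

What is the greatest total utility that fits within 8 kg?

Ranking by ratio (utility/kg): map case 70.00, trekking poles 67.00, rope 62.33, down jacket 31.50.
Best packing: 4×map case — 8 kg, 560 total.
Nothing else within 8 kg beats 560.

560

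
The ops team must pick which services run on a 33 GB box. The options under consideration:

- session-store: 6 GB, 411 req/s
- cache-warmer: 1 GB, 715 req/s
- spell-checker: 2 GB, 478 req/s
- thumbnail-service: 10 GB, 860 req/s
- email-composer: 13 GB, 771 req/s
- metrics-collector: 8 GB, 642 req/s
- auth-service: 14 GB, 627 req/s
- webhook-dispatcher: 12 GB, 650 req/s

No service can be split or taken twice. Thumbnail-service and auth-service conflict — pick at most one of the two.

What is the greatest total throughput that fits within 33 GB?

The ratio heuristic lands on session-store + cache-warmer + spell-checker + thumbnail-service + metrics-collector (3106) but leaves 6 GB idle.
The 6 GB tied up in session-store is better spent on webhook-dispatcher — total rises to 3345 (33 GB).
Next best is session-store + cache-warmer + spell-checker + thumbnail-service + email-composer at 3235 (32 GB) — short by 110.

3345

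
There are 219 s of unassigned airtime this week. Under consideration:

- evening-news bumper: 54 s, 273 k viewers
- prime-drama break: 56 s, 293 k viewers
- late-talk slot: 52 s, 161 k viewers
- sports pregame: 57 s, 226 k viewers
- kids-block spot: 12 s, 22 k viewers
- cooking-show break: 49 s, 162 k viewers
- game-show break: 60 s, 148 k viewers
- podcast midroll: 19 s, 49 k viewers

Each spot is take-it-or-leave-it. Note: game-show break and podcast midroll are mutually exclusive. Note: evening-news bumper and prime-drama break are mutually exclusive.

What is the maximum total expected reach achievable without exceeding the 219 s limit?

842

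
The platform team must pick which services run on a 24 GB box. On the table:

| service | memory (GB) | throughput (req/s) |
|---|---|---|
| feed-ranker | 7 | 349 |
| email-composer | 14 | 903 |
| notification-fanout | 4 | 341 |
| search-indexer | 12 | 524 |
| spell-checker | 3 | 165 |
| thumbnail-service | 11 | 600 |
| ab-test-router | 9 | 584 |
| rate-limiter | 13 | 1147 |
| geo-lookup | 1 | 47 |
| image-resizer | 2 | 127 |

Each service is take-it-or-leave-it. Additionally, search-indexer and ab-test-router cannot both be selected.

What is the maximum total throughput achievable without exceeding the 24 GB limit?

The ratio heuristic lands on notification-fanout + spell-checker + rate-limiter + geo-lookup + image-resizer (1827) but leaves 1 GB idle.
Dropping notification-fanout and spell-checker and geo-lookup frees 8 GB; slotting in ab-test-router (9 GB) lifts the total to 1858 at 24 GB.
Every other selection either busts 24 GB or breaks a pairing rule or fails to beat 1858.

1858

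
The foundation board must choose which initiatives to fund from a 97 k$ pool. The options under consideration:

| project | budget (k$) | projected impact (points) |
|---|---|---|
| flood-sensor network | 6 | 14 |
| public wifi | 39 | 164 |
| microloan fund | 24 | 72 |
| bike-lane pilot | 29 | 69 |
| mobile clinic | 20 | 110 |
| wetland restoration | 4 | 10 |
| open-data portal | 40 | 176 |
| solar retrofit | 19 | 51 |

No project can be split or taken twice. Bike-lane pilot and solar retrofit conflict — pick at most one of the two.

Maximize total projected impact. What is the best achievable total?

Taking flood-sensor network + microloan fund + mobile clinic + wetland restoration + open-data portal: 94 k$ used, 382 in projected impact.
Next best is flood-sensor network + microloan fund + mobile clinic + open-data portal at 372 (90 k$) — short by 10.

382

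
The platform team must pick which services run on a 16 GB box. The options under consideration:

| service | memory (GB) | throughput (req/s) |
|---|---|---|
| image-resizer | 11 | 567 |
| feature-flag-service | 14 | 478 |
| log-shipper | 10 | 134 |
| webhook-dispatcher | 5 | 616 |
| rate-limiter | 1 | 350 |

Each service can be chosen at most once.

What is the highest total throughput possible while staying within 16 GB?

Ranking by ratio (throughput/GB): rate-limiter 350.00, webhook-dispatcher 123.20, image-resizer 51.55.
A density-first pass picks log-shipper + webhook-dispatcher + rate-limiter — 1100 at 16 GB.
The 11 GB tied up in log-shipper and rate-limiter is better spent on image-resizer — total rises to 1183 (16 GB).
Next best is log-shipper + webhook-dispatcher + rate-limiter at 1100 (16 GB) — short by 83.

1183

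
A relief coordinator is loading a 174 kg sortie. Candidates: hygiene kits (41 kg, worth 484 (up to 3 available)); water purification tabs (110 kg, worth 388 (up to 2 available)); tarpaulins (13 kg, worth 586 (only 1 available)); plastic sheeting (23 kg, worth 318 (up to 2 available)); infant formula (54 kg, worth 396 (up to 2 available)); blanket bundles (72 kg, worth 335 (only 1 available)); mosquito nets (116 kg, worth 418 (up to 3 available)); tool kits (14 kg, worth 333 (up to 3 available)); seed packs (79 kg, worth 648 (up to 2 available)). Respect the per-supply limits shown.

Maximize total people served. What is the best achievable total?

Greedy by ratio would take hygiene kits + tarpaulins + 2×plastic sheeting + 3×tool kits: 142 kg used, total 2705.
Dropping plastic sheeting frees 23 kg; slotting in hygiene kits (41 kg) lifts the total to 2871 at 160 kg.
No other feasible combination exceeds 2871.

2871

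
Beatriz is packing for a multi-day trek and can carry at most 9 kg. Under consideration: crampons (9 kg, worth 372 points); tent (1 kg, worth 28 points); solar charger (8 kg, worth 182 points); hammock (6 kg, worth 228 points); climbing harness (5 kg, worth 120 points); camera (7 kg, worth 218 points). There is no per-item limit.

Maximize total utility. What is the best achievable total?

372

Ranking by ratio (utility/kg): crampons 41.33, hammock 38.00, camera 31.14, tent 28.00.
Crampons uses 9 of the 9 kg and totals 372.
That's the maximum — no swap from here does better than 372.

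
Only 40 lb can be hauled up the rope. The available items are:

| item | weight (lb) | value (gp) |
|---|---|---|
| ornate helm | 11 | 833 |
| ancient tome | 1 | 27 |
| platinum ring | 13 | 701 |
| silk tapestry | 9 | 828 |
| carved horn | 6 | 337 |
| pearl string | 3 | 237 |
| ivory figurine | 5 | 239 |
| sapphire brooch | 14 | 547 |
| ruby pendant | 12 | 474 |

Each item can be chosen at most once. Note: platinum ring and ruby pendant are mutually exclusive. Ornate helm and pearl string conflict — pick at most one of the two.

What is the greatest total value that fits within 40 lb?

Best packing: ornate helm + ancient tome + platinum ring + silk tapestry + carved horn — 40 lb, 2726 total.

2726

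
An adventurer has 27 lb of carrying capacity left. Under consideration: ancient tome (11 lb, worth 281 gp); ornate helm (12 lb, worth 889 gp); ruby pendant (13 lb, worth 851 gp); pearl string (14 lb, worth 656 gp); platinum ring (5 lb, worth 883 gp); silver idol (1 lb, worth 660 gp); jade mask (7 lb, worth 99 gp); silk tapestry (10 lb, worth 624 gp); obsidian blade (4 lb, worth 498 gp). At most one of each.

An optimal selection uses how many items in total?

4

Best achievable value is 2930.
For example ornate helm + platinum ring + silver idol + obsidian blade achieves it, using 22 lb.
All optima have 4 items.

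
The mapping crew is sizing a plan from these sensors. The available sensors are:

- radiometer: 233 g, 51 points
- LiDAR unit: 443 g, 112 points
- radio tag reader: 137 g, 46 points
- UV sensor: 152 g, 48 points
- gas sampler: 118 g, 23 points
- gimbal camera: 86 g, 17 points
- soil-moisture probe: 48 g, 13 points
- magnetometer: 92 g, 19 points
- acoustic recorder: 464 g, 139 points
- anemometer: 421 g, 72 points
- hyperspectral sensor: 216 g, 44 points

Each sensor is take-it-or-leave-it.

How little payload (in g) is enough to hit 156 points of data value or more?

550

Need the lightest bundle worth ≥ 156.
Taking gimbal camera + acoustic recorder gives 156 (≥ 156) for 550 g.
No combination under 550 g hits 156.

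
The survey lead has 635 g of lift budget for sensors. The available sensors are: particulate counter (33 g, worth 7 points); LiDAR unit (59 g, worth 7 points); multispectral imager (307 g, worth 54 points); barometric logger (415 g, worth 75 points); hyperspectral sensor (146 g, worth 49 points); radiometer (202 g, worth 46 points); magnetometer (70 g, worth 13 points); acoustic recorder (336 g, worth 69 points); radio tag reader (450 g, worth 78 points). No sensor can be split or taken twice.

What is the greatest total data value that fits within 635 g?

138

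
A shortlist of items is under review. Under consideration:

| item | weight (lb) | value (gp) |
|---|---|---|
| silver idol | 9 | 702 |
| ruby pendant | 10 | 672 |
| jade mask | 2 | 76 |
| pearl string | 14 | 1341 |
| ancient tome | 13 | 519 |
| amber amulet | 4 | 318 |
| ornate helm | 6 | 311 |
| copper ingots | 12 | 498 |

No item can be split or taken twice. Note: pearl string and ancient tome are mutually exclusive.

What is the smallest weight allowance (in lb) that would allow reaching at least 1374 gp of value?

16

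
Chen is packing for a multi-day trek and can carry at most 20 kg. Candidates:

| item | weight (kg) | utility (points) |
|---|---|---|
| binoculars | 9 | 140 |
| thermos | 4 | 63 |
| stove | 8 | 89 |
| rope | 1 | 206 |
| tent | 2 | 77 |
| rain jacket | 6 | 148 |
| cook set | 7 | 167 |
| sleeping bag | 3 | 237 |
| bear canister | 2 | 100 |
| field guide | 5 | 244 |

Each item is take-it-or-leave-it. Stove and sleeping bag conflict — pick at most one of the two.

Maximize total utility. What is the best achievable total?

1031

A density-first pass picks rope + tent + rain jacket + sleeping bag + bear canister + field guide — 1012 at 19 kg.
Replace rain jacket with cook set: the trade gains 19 net, giving 1031 at 20 kg.
Next best is rope + tent + rain jacket + sleeping bag + bear canister + field guide at 1012 (19 kg) — short by 19.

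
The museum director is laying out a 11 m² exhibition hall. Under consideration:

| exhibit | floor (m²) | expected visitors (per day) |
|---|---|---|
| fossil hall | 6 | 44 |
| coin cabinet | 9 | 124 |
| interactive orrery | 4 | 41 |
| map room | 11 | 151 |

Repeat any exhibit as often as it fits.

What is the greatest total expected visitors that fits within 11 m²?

Ranking by ratio (expected visitors/m²): coin cabinet 13.78, map room 13.73, interactive orrery 10.25.
Greedy by ratio would take coin cabinet: 9 m² used, total 124.
Replace coin cabinet with map room: the trade gains 27 net, giving 151 at 11 m².
No other feasible combination exceeds 151.

151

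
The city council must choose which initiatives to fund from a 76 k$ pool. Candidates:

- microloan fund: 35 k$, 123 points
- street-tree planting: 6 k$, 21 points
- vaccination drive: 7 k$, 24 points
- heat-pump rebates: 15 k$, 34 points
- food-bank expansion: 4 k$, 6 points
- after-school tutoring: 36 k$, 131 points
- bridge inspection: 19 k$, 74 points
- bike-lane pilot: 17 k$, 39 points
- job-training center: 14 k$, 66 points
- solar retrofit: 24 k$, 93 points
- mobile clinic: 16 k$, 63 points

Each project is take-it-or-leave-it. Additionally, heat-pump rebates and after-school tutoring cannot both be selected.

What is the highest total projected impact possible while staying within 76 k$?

The ratio ordering already packs tightly: bridge inspection + job-training center + solar retrofit + mobile clinic, 73 k$, 296.
Next best is vaccination drive + after-school tutoring + bridge inspection + job-training center at 295 (76 k$) — short by 1.

296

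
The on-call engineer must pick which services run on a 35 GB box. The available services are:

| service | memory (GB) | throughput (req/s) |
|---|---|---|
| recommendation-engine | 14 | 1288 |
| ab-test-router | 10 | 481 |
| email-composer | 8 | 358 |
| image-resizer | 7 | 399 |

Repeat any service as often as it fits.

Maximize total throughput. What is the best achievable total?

Density check — recommendation-engine 92.00, image-resizer 57.00, ab-test-router 48.10 are the best per GB.
Taking 2×recommendation-engine + image-resizer: 35 GB used, 2975 in throughput.
That's the maximum — no swap from here does better than 2975.

2975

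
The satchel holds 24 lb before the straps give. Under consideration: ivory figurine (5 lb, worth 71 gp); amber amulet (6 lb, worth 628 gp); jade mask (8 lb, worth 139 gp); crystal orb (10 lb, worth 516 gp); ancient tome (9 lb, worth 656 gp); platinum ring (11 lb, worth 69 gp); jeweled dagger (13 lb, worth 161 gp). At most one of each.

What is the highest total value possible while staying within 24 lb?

The ratio ordering already packs tightly: amber amulet + jade mask + ancient tome, 23 lb, 1423.
Runner-up ivory figurine + amber amulet + ancient tome tops out at 1355.

1423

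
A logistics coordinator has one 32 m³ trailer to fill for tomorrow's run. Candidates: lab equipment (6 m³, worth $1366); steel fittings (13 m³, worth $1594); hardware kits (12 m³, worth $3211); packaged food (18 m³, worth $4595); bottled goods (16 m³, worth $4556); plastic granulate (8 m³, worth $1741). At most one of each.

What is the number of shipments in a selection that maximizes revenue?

2

The maximum revenue within 32 m³ is 7806.
For example hardware kits + packaged food achieves it, using 30 m³.
Any selection reaching 7806 contains exactly 2 shipments.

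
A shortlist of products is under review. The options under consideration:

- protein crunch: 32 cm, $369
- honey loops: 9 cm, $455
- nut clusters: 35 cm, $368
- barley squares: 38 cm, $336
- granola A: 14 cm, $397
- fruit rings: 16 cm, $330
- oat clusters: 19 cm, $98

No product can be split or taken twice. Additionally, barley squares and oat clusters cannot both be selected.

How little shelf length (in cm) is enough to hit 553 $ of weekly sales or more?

Need the lightest bundle worth ≥ 553.
Taking honey loops + granola A gives 852 (≥ 553) for 23 cm.
Any bundle with less than 23 cm falls short of 553.

23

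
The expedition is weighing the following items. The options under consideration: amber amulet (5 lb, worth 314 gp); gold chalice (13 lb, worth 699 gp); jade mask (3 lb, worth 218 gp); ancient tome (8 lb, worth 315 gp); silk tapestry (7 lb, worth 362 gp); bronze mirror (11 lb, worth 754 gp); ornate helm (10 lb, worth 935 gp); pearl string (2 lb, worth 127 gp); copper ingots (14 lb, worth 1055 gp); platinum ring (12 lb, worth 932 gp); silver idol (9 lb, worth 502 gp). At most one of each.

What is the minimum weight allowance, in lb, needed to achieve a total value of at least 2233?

Minimise lb subject to total value ≥ 2233.
amber amulet + ornate helm + copper ingots: 2304 value at 29 lb.
Any bundle with less than 29 lb falls short of 2233.

29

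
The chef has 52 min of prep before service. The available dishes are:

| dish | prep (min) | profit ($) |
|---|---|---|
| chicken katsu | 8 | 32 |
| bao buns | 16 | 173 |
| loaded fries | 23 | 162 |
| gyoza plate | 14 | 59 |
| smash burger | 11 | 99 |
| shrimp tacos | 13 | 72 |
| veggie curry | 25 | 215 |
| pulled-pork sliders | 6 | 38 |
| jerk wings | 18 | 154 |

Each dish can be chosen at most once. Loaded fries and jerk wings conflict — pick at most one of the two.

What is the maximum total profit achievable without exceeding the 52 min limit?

487

Ranking by ratio (profit/min): bao buns 10.81, smash burger 9.00, veggie curry 8.60, jerk wings 8.56.
Best packing: bao buns + smash burger + veggie curry — 52 min, 487 total.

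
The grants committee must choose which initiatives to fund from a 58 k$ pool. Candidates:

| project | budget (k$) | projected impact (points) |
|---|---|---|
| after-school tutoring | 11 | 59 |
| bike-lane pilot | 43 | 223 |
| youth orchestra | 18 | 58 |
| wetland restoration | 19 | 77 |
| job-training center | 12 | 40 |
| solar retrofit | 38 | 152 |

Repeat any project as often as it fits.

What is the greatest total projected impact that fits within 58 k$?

The ratio ordering already packs tightly: 5×after-school tutoring, 55 k$, 295.

295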